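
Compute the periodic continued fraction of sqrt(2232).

[47; (4, 10, 4, 94)]

Write x_i = (sqrt(2232) + m_i)/d_i with (m_0, d_0) = (0, 1). a_0 = floor(sqrt(2232)) = 47, since 47^2 = 2209 <= 2232 < 2304 = 48^2.
Iterate m_{i+1} = d_i*a_i - m_i, d_{i+1} = (2232 - m_{i+1}^2)/d_i, a_{i+1} = floor((a_0 + m_{i+1})/d_{i+1}):
  m_1 = 1*47 - 0 = 47, d_1 = (2232 - 47^2)/1 = 23/1 = 23, a_1 = floor((47 + 47)/23) = 4.
  m_2 = 23*4 - 47 = 45, d_2 = (2232 - 45^2)/23 = 207/23 = 9, a_2 = floor((47 + 45)/9) = 10.
  m_3 = 9*10 - 45 = 45, d_3 = (2232 - 45^2)/9 = 207/9 = 23, a_3 = floor((47 + 45)/23) = 4.
  m_4 = 23*4 - 45 = 47, d_4 = (2232 - 47^2)/23 = 23/23 = 1, a_4 = floor((47 + 47)/1) = 94.
  m_5 = 1*94 - 47 = 47, d_5 = (2232 - 47^2)/1 = 23/1 = 23: (m_5, d_5) = (m_1, d_1) = (47, 23), so from here the quotients repeat a_1, ..., a_4; the period length is 4.
Hence the expansion of sqrt(2232) is a_0 = 47 followed by the repeating block 4, 10, 4, 94 (period 4).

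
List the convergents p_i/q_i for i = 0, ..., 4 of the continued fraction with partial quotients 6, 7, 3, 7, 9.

6/1, 43/7, 135/22, 988/161, 9027/1471

Using the convergent recurrence p_i = a_i*p_{i-1} + p_{i-2}, q_i = a_i*q_{i-1} + q_{i-2} with p_{-2}=0, p_{-1}=1, q_{-2}=1, q_{-1}=0:
  i=0: a_0=6, p_0 = 6*1 + 0 = 6, q_0 = 6*0 + 1 = 1.
  i=1: a_1=7, p_1 = 7*6 + 1 = 43, q_1 = 7*1 + 0 = 7.
  i=2: a_2=3, p_2 = 3*43 + 6 = 135, q_2 = 3*7 + 1 = 22.
  i=3: a_3=7, p_3 = 7*135 + 43 = 988, q_3 = 7*22 + 7 = 161.
  i=4: a_4=9, p_4 = 9*988 + 135 = 9027, q_4 = 9*161 + 22 = 1471.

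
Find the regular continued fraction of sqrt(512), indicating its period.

[22; (1, 1, 1, 2, 6, 11, 6, 2, 1, 1, 1, 44)]

Write x_i = (sqrt(512) + m_i)/d_i with (m_0, d_0) = (0, 1). a_0 = floor(sqrt(512)) = 22, since 22^2 = 484 <= 512 < 529 = 23^2.
Iterate m_{i+1} = d_i*a_i - m_i, d_{i+1} = (512 - m_{i+1}^2)/d_i, a_{i+1} = floor((a_0 + m_{i+1})/d_{i+1}):
  m_1 = 1*22 - 0 = 22, d_1 = (512 - 22^2)/1 = 28/1 = 28, a_1 = floor((22 + 22)/28) = 1.
  m_2 = 28*1 - 22 = 6, d_2 = (512 - 6^2)/28 = 476/28 = 17, a_2 = floor((22 + 6)/17) = 1.
  m_3 = 17*1 - 6 = 11, d_3 = (512 - 11^2)/17 = 391/17 = 23, a_3 = floor((22 + 11)/23) = 1.
  m_4 = 23*1 - 11 = 12, d_4 = (512 - 12^2)/23 = 368/23 = 16, a_4 = floor((22 + 12)/16) = 2.
  m_5 = 16*2 - 12 = 20, d_5 = (512 - 20^2)/16 = 112/16 = 7, a_5 = floor((22 + 20)/7) = 6.
  m_6 = 7*6 - 20 = 22, d_6 = (512 - 22^2)/7 = 28/7 = 4, a_6 = floor((22 + 22)/4) = 11.
  m_7 = 4*11 - 22 = 22, d_7 = (512 - 22^2)/4 = 28/4 = 7, a_7 = floor((22 + 22)/7) = 6.
  m_8 = 7*6 - 22 = 20, d_8 = (512 - 20^2)/7 = 112/7 = 16, a_8 = floor((22 + 20)/16) = 2.
  m_9 = 16*2 - 20 = 12, d_9 = (512 - 12^2)/16 = 368/16 = 23, a_9 = floor((22 + 12)/23) = 1.
  m_10 = 23*1 - 12 = 11, d_10 = (512 - 11^2)/23 = 391/23 = 17, a_10 = floor((22 + 11)/17) = 1.
  m_11 = 17*1 - 11 = 6, d_11 = (512 - 6^2)/17 = 476/17 = 28, a_11 = floor((22 + 6)/28) = 1.
  m_12 = 28*1 - 6 = 22, d_12 = (512 - 22^2)/28 = 28/28 = 1, a_12 = floor((22 + 22)/1) = 44.
  m_13 = 1*44 - 22 = 22, d_13 = (512 - 22^2)/1 = 28/1 = 28: (m_13, d_13) = (m_1, d_1) = (22, 28), so from here the quotients repeat a_1, ..., a_12; the period length is 12.
Hence the expansion of sqrt(512) is a_0 = 22 followed by the repeating block 1, 1, 1, 2, 6, 11, 6, 2, 1, 1, 1, 44 (period 12).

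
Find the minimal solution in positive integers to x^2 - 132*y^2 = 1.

(x, y) = (23, 2)

First expand sqrt(132) as a continued fraction. With x_i = (sqrt(132) + m_i)/d_i and (m_0, d_0) = (0, 1): a_0 = floor(sqrt(132)) = 11, since 11^2 = 121 <= 132 < 144 = 12^2.
Iterate m_{i+1} = d_i*a_i - m_i, d_{i+1} = (132 - m_{i+1}^2)/d_i, a_{i+1} = floor((a_0 + m_{i+1})/d_{i+1}):
  m_1 = 1*11 - 0 = 11, d_1 = (132 - 11^2)/1 = 11/1 = 11, a_1 = floor((11 + 11)/11) = 2.
  m_2 = 11*2 - 11 = 11, d_2 = (132 - 11^2)/11 = 11/11 = 1, a_2 = floor((11 + 11)/1) = 22.
  m_3 = 1*22 - 11 = 11, d_3 = (132 - 11^2)/1 = 11/1 = 11: (m_3, d_3) = (m_1, d_1) = (11, 11), so from here the quotients repeat a_1, a_2; the period length is 2.
So sqrt(132) = [11; (2, 22)] with period length k = 2.
k is even, so the fundamental solution of x^2 - 132y^2 = 1 is (p_{k-1}, q_{k-1}) = (p_1, q_1); compute convergents through index 1.
Convergents (p_i = a_i*p_{i-1} + p_{i-2}, q_i = a_i*q_{i-1} + q_{i-2} with p_{-2}=0, p_{-1}=1, q_{-2}=1, q_{-1}=0):
  i=0: a_0=11, p_0 = 11*1 + 0 = 11, q_0 = 11*0 + 1 = 1.
  i=1: a_1=2, p_1 = 2*11 + 1 = 23, q_1 = 2*1 + 0 = 2.
Check: 23^2 - 132*2^2 = 529 - 528 = 1, so (x, y) = (23, 2) solves the equation, and by the theorem it is the least positive solution.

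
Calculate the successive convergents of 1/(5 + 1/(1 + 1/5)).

Using the convergent recurrence p_i = a_i*p_{i-1} + p_{i-2}, q_i = a_i*q_{i-1} + q_{i-2} with p_{-2}=0, p_{-1}=1, q_{-2}=1, q_{-1}=0:
  i=0: a_0=0, p_0 = 0*1 + 0 = 0, q_0 = 0*0 + 1 = 1.
  i=1: a_1=5, p_1 = 5*0 + 1 = 1, q_1 = 5*1 + 0 = 5.
  i=2: a_2=1, p_2 = 1*1 + 0 = 1, q_2 = 1*5 + 1 = 6.
  i=3: a_3=5, p_3 = 5*1 + 1 = 6, q_3 = 5*6 + 5 = 35.

0/1, 1/5, 1/6, 6/35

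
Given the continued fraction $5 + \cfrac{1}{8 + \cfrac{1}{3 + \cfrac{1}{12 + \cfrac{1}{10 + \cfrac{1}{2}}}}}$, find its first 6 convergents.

5/1, 41/8, 128/25, 1577/308, 15898/3105, 33373/6518

Using the convergent recurrence p_i = a_i*p_{i-1} + p_{i-2}, q_i = a_i*q_{i-1} + q_{i-2} with p_{-2}=0, p_{-1}=1, q_{-2}=1, q_{-1}=0:
  i=0: a_0=5, p_0 = 5*1 + 0 = 5, q_0 = 5*0 + 1 = 1.
  i=1: a_1=8, p_1 = 8*5 + 1 = 41, q_1 = 8*1 + 0 = 8.
  i=2: a_2=3, p_2 = 3*41 + 5 = 128, q_2 = 3*8 + 1 = 25.
  i=3: a_3=12, p_3 = 12*128 + 41 = 1577, q_3 = 12*25 + 8 = 308.
  i=4: a_4=10, p_4 = 10*1577 + 128 = 15898, q_4 = 10*308 + 25 = 3105.
  i=5: a_5=2, p_5 = 2*15898 + 1577 = 33373, q_5 = 2*3105 + 308 = 6518.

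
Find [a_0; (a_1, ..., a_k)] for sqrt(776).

[27; (1, 5, 1, 54)]

Write x_i = (sqrt(776) + m_i)/d_i with (m_0, d_0) = (0, 1). a_0 = floor(sqrt(776)) = 27, since 27^2 = 729 <= 776 < 784 = 28^2.
Iterate m_{i+1} = d_i*a_i - m_i, d_{i+1} = (776 - m_{i+1}^2)/d_i, a_{i+1} = floor((a_0 + m_{i+1})/d_{i+1}):
  m_1 = 1*27 - 0 = 27, d_1 = (776 - 27^2)/1 = 47/1 = 47, a_1 = floor((27 + 27)/47) = 1.
  m_2 = 47*1 - 27 = 20, d_2 = (776 - 20^2)/47 = 376/47 = 8, a_2 = floor((27 + 20)/8) = 5.
  m_3 = 8*5 - 20 = 20, d_3 = (776 - 20^2)/8 = 376/8 = 47, a_3 = floor((27 + 20)/47) = 1.
  m_4 = 47*1 - 20 = 27, d_4 = (776 - 27^2)/47 = 47/47 = 1, a_4 = floor((27 + 27)/1) = 54.
  m_5 = 1*54 - 27 = 27, d_5 = (776 - 27^2)/1 = 47/1 = 47: (m_5, d_5) = (m_1, d_1) = (27, 47), so from here the quotients repeat a_1, ..., a_4; the period length is 4.
Hence the expansion of sqrt(776) is a_0 = 27 followed by the repeating block 1, 5, 1, 54 (period 4).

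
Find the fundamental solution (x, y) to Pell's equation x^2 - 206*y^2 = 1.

First expand sqrt(206) as a continued fraction. With x_i = (sqrt(206) + m_i)/d_i and (m_0, d_0) = (0, 1): a_0 = floor(sqrt(206)) = 14, since 14^2 = 196 <= 206 < 225 = 15^2.
Iterate m_{i+1} = d_i*a_i - m_i, d_{i+1} = (206 - m_{i+1}^2)/d_i, a_{i+1} = floor((a_0 + m_{i+1})/d_{i+1}):
  m_1 = 1*14 - 0 = 14, d_1 = (206 - 14^2)/1 = 10/1 = 10, a_1 = floor((14 + 14)/10) = 2.
  m_2 = 10*2 - 14 = 6, d_2 = (206 - 6^2)/10 = 170/10 = 17, a_2 = floor((14 + 6)/17) = 1.
  m_3 = 17*1 - 6 = 11, d_3 = (206 - 11^2)/17 = 85/17 = 5, a_3 = floor((14 + 11)/5) = 5.
  m_4 = 5*5 - 11 = 14, d_4 = (206 - 14^2)/5 = 10/5 = 2, a_4 = floor((14 + 14)/2) = 14.
  m_5 = 2*14 - 14 = 14, d_5 = (206 - 14^2)/2 = 10/2 = 5, a_5 = floor((14 + 14)/5) = 5.
  m_6 = 5*5 - 14 = 11, d_6 = (206 - 11^2)/5 = 85/5 = 17, a_6 = floor((14 + 11)/17) = 1.
  m_7 = 17*1 - 11 = 6, d_7 = (206 - 6^2)/17 = 170/17 = 10, a_7 = floor((14 + 6)/10) = 2.
  m_8 = 10*2 - 6 = 14, d_8 = (206 - 14^2)/10 = 10/10 = 1, a_8 = floor((14 + 14)/1) = 28.
  m_9 = 1*28 - 14 = 14, d_9 = (206 - 14^2)/1 = 10/1 = 10: (m_9, d_9) = (m_1, d_1) = (14, 10), so from here the quotients repeat a_1, ..., a_8; the period length is 8.
So sqrt(206) = [14; (2, 1, 5, 14, 5, 1, 2, 28)] with period length k = 8.
k is even, so the fundamental solution of x^2 - 206y^2 = 1 is (p_{k-1}, q_{k-1}) = (p_7, q_7); compute convergents through index 7.
Convergents (p_i = a_i*p_{i-1} + p_{i-2}, q_i = a_i*q_{i-1} + q_{i-2} with p_{-2}=0, p_{-1}=1, q_{-2}=1, q_{-1}=0):
  i=0: a_0=14, p_0 = 14*1 + 0 = 14, q_0 = 14*0 + 1 = 1.
  i=1: a_1=2, p_1 = 2*14 + 1 = 29, q_1 = 2*1 + 0 = 2.
  i=2: a_2=1, p_2 = 1*29 + 14 = 43, q_2 = 1*2 + 1 = 3.
  i=3: a_3=5, p_3 = 5*43 + 29 = 244, q_3 = 5*3 + 2 = 17.
  i=4: a_4=14, p_4 = 14*244 + 43 = 3459, q_4 = 14*17 + 3 = 241.
  i=5: a_5=5, p_5 = 5*3459 + 244 = 17539, q_5 = 5*241 + 17 = 1222.
  i=6: a_6=1, p_6 = 1*17539 + 3459 = 20998, q_6 = 1*1222 + 241 = 1463.
  i=7: a_7=2, p_7 = 2*20998 + 17539 = 59535, q_7 = 2*1463 + 1222 = 4148.
Check: 59535^2 - 206*4148^2 = 3544416225 - 3544416224 = 1, so (x, y) = (59535, 4148) solves the equation, and by the theorem it is the least positive solution.

(x, y) = (59535, 4148)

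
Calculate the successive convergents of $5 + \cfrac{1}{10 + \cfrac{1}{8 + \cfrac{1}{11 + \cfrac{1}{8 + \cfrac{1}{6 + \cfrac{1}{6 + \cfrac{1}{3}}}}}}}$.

5/1, 51/10, 413/81, 4594/901, 37165/7289, 227584/44635, 1402669/275099, 4435591/869932

Using the convergent recurrence p_i = a_i*p_{i-1} + p_{i-2}, q_i = a_i*q_{i-1} + q_{i-2} with p_{-2}=0, p_{-1}=1, q_{-2}=1, q_{-1}=0:
  i=0: a_0=5, p_0 = 5*1 + 0 = 5, q_0 = 5*0 + 1 = 1.
  i=1: a_1=10, p_1 = 10*5 + 1 = 51, q_1 = 10*1 + 0 = 10.
  i=2: a_2=8, p_2 = 8*51 + 5 = 413, q_2 = 8*10 + 1 = 81.
  i=3: a_3=11, p_3 = 11*413 + 51 = 4594, q_3 = 11*81 + 10 = 901.
  i=4: a_4=8, p_4 = 8*4594 + 413 = 37165, q_4 = 8*901 + 81 = 7289.
  i=5: a_5=6, p_5 = 6*37165 + 4594 = 227584, q_5 = 6*7289 + 901 = 44635.
  i=6: a_6=6, p_6 = 6*227584 + 37165 = 1402669, q_6 = 6*44635 + 7289 = 275099.
  i=7: a_7=3, p_7 = 3*1402669 + 227584 = 4435591, q_7 = 3*275099 + 44635 = 869932.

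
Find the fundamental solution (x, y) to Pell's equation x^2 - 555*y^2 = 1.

First expand sqrt(555) as a continued fraction. With x_i = (sqrt(555) + m_i)/d_i and (m_0, d_0) = (0, 1): a_0 = floor(sqrt(555)) = 23, since 23^2 = 529 <= 555 < 576 = 24^2.
Iterate m_{i+1} = d_i*a_i - m_i, d_{i+1} = (555 - m_{i+1}^2)/d_i, a_{i+1} = floor((a_0 + m_{i+1})/d_{i+1}):
  m_1 = 1*23 - 0 = 23, d_1 = (555 - 23^2)/1 = 26/1 = 26, a_1 = floor((23 + 23)/26) = 1.
  m_2 = 26*1 - 23 = 3, d_2 = (555 - 3^2)/26 = 546/26 = 21, a_2 = floor((23 + 3)/21) = 1.
  m_3 = 21*1 - 3 = 18, d_3 = (555 - 18^2)/21 = 231/21 = 11, a_3 = floor((23 + 18)/11) = 3.
  m_4 = 11*3 - 18 = 15, d_4 = (555 - 15^2)/11 = 330/11 = 30, a_4 = floor((23 + 15)/30) = 1.
  m_5 = 30*1 - 15 = 15, d_5 = (555 - 15^2)/30 = 330/30 = 11, a_5 = floor((23 + 15)/11) = 3.
  m_6 = 11*3 - 15 = 18, d_6 = (555 - 18^2)/11 = 231/11 = 21, a_6 = floor((23 + 18)/21) = 1.
  m_7 = 21*1 - 18 = 3, d_7 = (555 - 3^2)/21 = 546/21 = 26, a_7 = floor((23 + 3)/26) = 1.
  m_8 = 26*1 - 3 = 23, d_8 = (555 - 23^2)/26 = 26/26 = 1, a_8 = floor((23 + 23)/1) = 46.
  m_9 = 1*46 - 23 = 23, d_9 = (555 - 23^2)/1 = 26/1 = 26: (m_9, d_9) = (m_1, d_1) = (23, 26), so from here the quotients repeat a_1, ..., a_8; the period length is 8.
So sqrt(555) = [23; (1, 1, 3, 1, 3, 1, 1, 46)] with period length k = 8.
k is even, so the fundamental solution of x^2 - 555y^2 = 1 is (p_{k-1}, q_{k-1}) = (p_7, q_7); compute convergents through index 7.
Convergents (p_i = a_i*p_{i-1} + p_{i-2}, q_i = a_i*q_{i-1} + q_{i-2} with p_{-2}=0, p_{-1}=1, q_{-2}=1, q_{-1}=0):
  i=0: a_0=23, p_0 = 23*1 + 0 = 23, q_0 = 23*0 + 1 = 1.
  i=1: a_1=1, p_1 = 1*23 + 1 = 24, q_1 = 1*1 + 0 = 1.
  i=2: a_2=1, p_2 = 1*24 + 23 = 47, q_2 = 1*1 + 1 = 2.
  i=3: a_3=3, p_3 = 3*47 + 24 = 165, q_3 = 3*2 + 1 = 7.
  i=4: a_4=1, p_4 = 1*165 + 47 = 212, q_4 = 1*7 + 2 = 9.
  i=5: a_5=3, p_5 = 3*212 + 165 = 801, q_5 = 3*9 + 7 = 34.
  i=6: a_6=1, p_6 = 1*801 + 212 = 1013, q_6 = 1*34 + 9 = 43.
  i=7: a_7=1, p_7 = 1*1013 + 801 = 1814, q_7 = 1*43 + 34 = 77.
Check: 1814^2 - 555*77^2 = 3290596 - 3290595 = 1, so (x, y) = (1814, 77) solves the equation, and by the theorem it is the least positive solution.

(x, y) = (1814, 77)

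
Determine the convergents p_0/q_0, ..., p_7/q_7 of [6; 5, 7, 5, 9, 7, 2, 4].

Using the convergent recurrence p_i = a_i*p_{i-1} + p_{i-2}, q_i = a_i*q_{i-1} + q_{i-2} with p_{-2}=0, p_{-1}=1, q_{-2}=1, q_{-1}=0:
  i=0: a_0=6, p_0 = 6*1 + 0 = 6, q_0 = 6*0 + 1 = 1.
  i=1: a_1=5, p_1 = 5*6 + 1 = 31, q_1 = 5*1 + 0 = 5.
  i=2: a_2=7, p_2 = 7*31 + 6 = 223, q_2 = 7*5 + 1 = 36.
  i=3: a_3=5, p_3 = 5*223 + 31 = 1146, q_3 = 5*36 + 5 = 185.
  i=4: a_4=9, p_4 = 9*1146 + 223 = 10537, q_4 = 9*185 + 36 = 1701.
  i=5: a_5=7, p_5 = 7*10537 + 1146 = 74905, q_5 = 7*1701 + 185 = 12092.
  i=6: a_6=2, p_6 = 2*74905 + 10537 = 160347, q_6 = 2*12092 + 1701 = 25885.
  i=7: a_7=4, p_7 = 4*160347 + 74905 = 716293, q_7 = 4*25885 + 12092 = 115632.

6/1, 31/5, 223/36, 1146/185, 10537/1701, 74905/12092, 160347/25885, 716293/115632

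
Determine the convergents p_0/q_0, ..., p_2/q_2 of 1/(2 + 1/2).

Using the convergent recurrence p_i = a_i*p_{i-1} + p_{i-2}, q_i = a_i*q_{i-1} + q_{i-2} with p_{-2}=0, p_{-1}=1, q_{-2}=1, q_{-1}=0:
  i=0: a_0=0, p_0 = 0*1 + 0 = 0, q_0 = 0*0 + 1 = 1.
  i=1: a_1=2, p_1 = 2*0 + 1 = 1, q_1 = 2*1 + 0 = 2.
  i=2: a_2=2, p_2 = 2*1 + 0 = 2, q_2 = 2*2 + 1 = 5.

0/1, 1/2, 2/5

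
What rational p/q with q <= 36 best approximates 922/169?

60/11

Expand x = 922/169 as a continued fraction with the Euclidean algorithm:
  922 = 5*169 + 77, so a_0 = 5.
  169 = 2*77 + 15, so a_1 = 2.
  77 = 5*15 + 2, so a_2 = 5.
  15 = 7*2 + 1, so a_3 = 7.
  2 = 2*1 + 0, so a_4 = 2.
so x = [5; 2, 5, 7, 2].
Convergents (p_i = a_i*p_{i-1} + p_{i-2}, q_i = a_i*q_{i-1} + q_{i-2} with p_{-2}=0, p_{-1}=1, q_{-2}=1, q_{-1}=0), until the denominator exceeds 36:
  i=0: a_0=5, p_0 = 5*1 + 0 = 5, q_0 = 5*0 + 1 = 1.
  i=1: a_1=2, p_1 = 2*5 + 1 = 11, q_1 = 2*1 + 0 = 2.
  i=2: a_2=5, p_2 = 5*11 + 5 = 60, q_2 = 5*2 + 1 = 11.
  i=3: a_3=7, p_3 = 7*60 + 11 = 431, q_3 = 7*11 + 2 = 79.
q_3 = 79 > 36, so the last convergent with denominator <= 36 is p_2/q_2 = 60/11.
The closest fraction with denominator <= 36 is either p_2/q_2 or the intermediate fraction (k*p_2 + p_1)/(k*q_2 + q_1) with the largest k >= 1 whose denominator stays <= 36; these approach x as k grows, and every other convergent or intermediate fraction in range is farther away.
Largest k: floor((36 - q_1)/q_2) = floor((36 - 2)/11) = 3.
That gives (3*60 + 11)/(3*11 + 2) = 191/35.
Compare the errors: |x - 60/11| = |922*11 - 60*169|/(169*11) = 2/1859, and |x - 191/35| = |922*35 - 191*169|/(169*35) = 9/5915.
Cross-multiplying, 2*5915 = 11830 < 16731 = 9*1859, so 2/1859 is smaller: the convergent 60/11 is closer to x than 191/35.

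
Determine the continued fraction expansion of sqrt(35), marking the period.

Write x_i = (sqrt(35) + m_i)/d_i with (m_0, d_0) = (0, 1). a_0 = floor(sqrt(35)) = 5, since 5^2 = 25 <= 35 < 36 = 6^2.
Iterate m_{i+1} = d_i*a_i - m_i, d_{i+1} = (35 - m_{i+1}^2)/d_i, a_{i+1} = floor((a_0 + m_{i+1})/d_{i+1}):
  m_1 = 1*5 - 0 = 5, d_1 = (35 - 5^2)/1 = 10/1 = 10, a_1 = floor((5 + 5)/10) = 1.
  m_2 = 10*1 - 5 = 5, d_2 = (35 - 5^2)/10 = 10/10 = 1, a_2 = floor((5 + 5)/1) = 10.
  m_3 = 1*10 - 5 = 5, d_3 = (35 - 5^2)/1 = 10/1 = 10: (m_3, d_3) = (m_1, d_1) = (5, 10), so from here the quotients repeat a_1, a_2; the period length is 2.
Hence the expansion of sqrt(35) is a_0 = 5 followed by the repeating block 1, 10 (period 2).

[5; (1, 10)]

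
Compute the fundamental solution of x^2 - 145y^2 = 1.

First expand sqrt(145) as a continued fraction. With x_i = (sqrt(145) + m_i)/d_i and (m_0, d_0) = (0, 1): a_0 = floor(sqrt(145)) = 12, since 12^2 = 144 <= 145 < 169 = 13^2.
Iterate m_{i+1} = d_i*a_i - m_i, d_{i+1} = (145 - m_{i+1}^2)/d_i, a_{i+1} = floor((a_0 + m_{i+1})/d_{i+1}):
  m_1 = 1*12 - 0 = 12, d_1 = (145 - 12^2)/1 = 1/1 = 1, a_1 = floor((12 + 12)/1) = 24.
  m_2 = 1*24 - 12 = 12, d_2 = (145 - 12^2)/1 = 1/1 = 1: (m_2, d_2) = (m_1, d_1) = (12, 1), so from here the quotient a_1 repeats; the period length is 1.
So sqrt(145) = [12; (24)] with period length k = 1.
k is odd, so (p_{k-1}, q_{k-1}) only solves x^2 - 145y^2 = -1 and the fundamental solution of x^2 - 145y^2 = 1 is (p_{2k-1}, q_{2k-1}) = (p_1, q_1); compute convergents through index 1, running through the period twice.
Convergents (p_i = a_i*p_{i-1} + p_{i-2}, q_i = a_i*q_{i-1} + q_{i-2} with p_{-2}=0, p_{-1}=1, q_{-2}=1, q_{-1}=0):
  i=0: a_0=12, p_0 = 12*1 + 0 = 12, q_0 = 12*0 + 1 = 1.
  i=1: a_1=24, p_1 = 24*12 + 1 = 289, q_1 = 24*1 + 0 = 24.
Indeed p_0^2 - 145*q_0^2 = 144 - 145 = -1, not +1.
Check: 289^2 - 145*24^2 = 83521 - 83520 = 1, so (x, y) = (289, 24) solves the equation, and by the theorem it is the least positive solution.

(x, y) = (289, 24)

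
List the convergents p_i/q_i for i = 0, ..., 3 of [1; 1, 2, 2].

1/1, 2/1, 5/3, 12/7

Using the convergent recurrence p_i = a_i*p_{i-1} + p_{i-2}, q_i = a_i*q_{i-1} + q_{i-2} with p_{-2}=0, p_{-1}=1, q_{-2}=1, q_{-1}=0:
  i=0: a_0=1, p_0 = 1*1 + 0 = 1, q_0 = 1*0 + 1 = 1.
  i=1: a_1=1, p_1 = 1*1 + 1 = 2, q_1 = 1*1 + 0 = 1.
  i=2: a_2=2, p_2 = 2*2 + 1 = 5, q_2 = 2*1 + 1 = 3.
  i=3: a_3=2, p_3 = 2*5 + 2 = 12, q_3 = 2*3 + 1 = 7.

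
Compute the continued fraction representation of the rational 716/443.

Run the Euclidean algorithm on 716 and 443; the successive quotients are the partial quotients a_0, a_1, ... (each step inverts the fractional part left over by the previous one):
  716 = 1*443 + 273, so a_0 = 1.
  443 = 1*273 + 170, so a_1 = 1.
  273 = 1*170 + 103, so a_2 = 1.
  170 = 1*103 + 67, so a_3 = 1.
  103 = 1*67 + 36, so a_4 = 1.
  67 = 1*36 + 31, so a_5 = 1.
  36 = 1*31 + 5, so a_6 = 1.
  31 = 6*5 + 1, so a_7 = 6.
  5 = 5*1 + 0, so a_8 = 5.
The remainder reaches 0 after 9 divisions, so the expansion has 9 partial quotients, read off in order.

[1; 1, 1, 1, 1, 1, 1, 6, 5]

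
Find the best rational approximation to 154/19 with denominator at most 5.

41/5

Expand x = 154/19 as a continued fraction with the Euclidean algorithm:
  154 = 8*19 + 2, so a_0 = 8.
  19 = 9*2 + 1, so a_1 = 9.
  2 = 2*1 + 0, so a_2 = 2.
so x = [8; 9, 2].
Convergents (p_i = a_i*p_{i-1} + p_{i-2}, q_i = a_i*q_{i-1} + q_{i-2} with p_{-2}=0, p_{-1}=1, q_{-2}=1, q_{-1}=0), until the denominator exceeds 5:
  i=0: a_0=8, p_0 = 8*1 + 0 = 8, q_0 = 8*0 + 1 = 1.
  i=1: a_1=9, p_1 = 9*8 + 1 = 73, q_1 = 9*1 + 0 = 9.
q_1 = 9 > 5, so the last convergent with denominator <= 5 is p_0/q_0 = 8/1.
The closest fraction with denominator <= 5 is either p_0/q_0 or the intermediate fraction (k*p_0 + p_{-1})/(k*q_0 + q_{-1}) with the largest k >= 1 whose denominator stays <= 5; these approach x as k grows, and every other convergent or intermediate fraction in range is farther away.
Largest k: floor((5 - q_{-1})/q_0) = floor((5 - 0)/1) = 5 (using the seeds p_{-1} = 1, q_{-1} = 0).
That gives (5*8 + 1)/(5*1 + 0) = 41/5.
Compare the errors: |x - 8/1| = |154*1 - 8*19|/(19*1) = 2/19, and |x - 41/5| = |154*5 - 41*19|/(19*5) = 9/95.
Cross-multiplying, 9*19 = 171 < 190 = 2*95, so 9/95 is smaller: the intermediate fraction 41/5 is closer to x than 8/1.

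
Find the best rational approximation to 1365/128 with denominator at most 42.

32/3

Expand x = 1365/128 as a continued fraction with the Euclidean algorithm:
  1365 = 10*128 + 85, so a_0 = 10.
  128 = 1*85 + 43, so a_1 = 1.
  85 = 1*43 + 42, so a_2 = 1.
  43 = 1*42 + 1, so a_3 = 1.
  42 = 42*1 + 0, so a_4 = 42.
so x = [10; 1, 1, 1, 42].
Convergents (p_i = a_i*p_{i-1} + p_{i-2}, q_i = a_i*q_{i-1} + q_{i-2} with p_{-2}=0, p_{-1}=1, q_{-2}=1, q_{-1}=0), until the denominator exceeds 42:
  i=0: a_0=10, p_0 = 10*1 + 0 = 10, q_0 = 10*0 + 1 = 1.
  i=1: a_1=1, p_1 = 1*10 + 1 = 11, q_1 = 1*1 + 0 = 1.
  i=2: a_2=1, p_2 = 1*11 + 10 = 21, q_2 = 1*1 + 1 = 2.
  i=3: a_3=1, p_3 = 1*21 + 11 = 32, q_3 = 1*2 + 1 = 3.
  i=4: a_4=42, p_4 = 42*32 + 21 = 1365, q_4 = 42*3 + 2 = 128.
q_4 = 128 > 42, so the last convergent with denominator <= 42 is p_3/q_3 = 32/3.
The closest fraction with denominator <= 42 is either p_3/q_3 or the intermediate fraction (k*p_3 + p_2)/(k*q_3 + q_2) with the largest k >= 1 whose denominator stays <= 42; these approach x as k grows, and every other convergent or intermediate fraction in range is farther away.
Largest k: floor((42 - q_2)/q_3) = floor((42 - 2)/3) = 13.
That gives (13*32 + 21)/(13*3 + 2) = 437/41.
Compare the errors: |x - 32/3| = |1365*3 - 32*128|/(128*3) = 1/384, and |x - 437/41| = |1365*41 - 437*128|/(128*41) = 29/5248.
Cross-multiplying, 1*5248 = 5248 < 11136 = 29*384, so 1/384 is smaller: the convergent 32/3 is closer to x than 437/41.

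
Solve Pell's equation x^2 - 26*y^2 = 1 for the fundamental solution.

(x, y) = (51, 10)

First expand sqrt(26) as a continued fraction. With x_i = (sqrt(26) + m_i)/d_i and (m_0, d_0) = (0, 1): a_0 = floor(sqrt(26)) = 5, since 5^2 = 25 <= 26 < 36 = 6^2.
Iterate m_{i+1} = d_i*a_i - m_i, d_{i+1} = (26 - m_{i+1}^2)/d_i, a_{i+1} = floor((a_0 + m_{i+1})/d_{i+1}):
  m_1 = 1*5 - 0 = 5, d_1 = (26 - 5^2)/1 = 1/1 = 1, a_1 = floor((5 + 5)/1) = 10.
  m_2 = 1*10 - 5 = 5, d_2 = (26 - 5^2)/1 = 1/1 = 1: (m_2, d_2) = (m_1, d_1) = (5, 1), so from here the quotient a_1 repeats; the period length is 1.
So sqrt(26) = [5; (10)] with period length k = 1.
k is odd, so (p_{k-1}, q_{k-1}) only solves x^2 - 26y^2 = -1 and the fundamental solution of x^2 - 26y^2 = 1 is (p_{2k-1}, q_{2k-1}) = (p_1, q_1); compute convergents through index 1, running through the period twice.
Convergents (p_i = a_i*p_{i-1} + p_{i-2}, q_i = a_i*q_{i-1} + q_{i-2} with p_{-2}=0, p_{-1}=1, q_{-2}=1, q_{-1}=0):
  i=0: a_0=5, p_0 = 5*1 + 0 = 5, q_0 = 5*0 + 1 = 1.
  i=1: a_1=10, p_1 = 10*5 + 1 = 51, q_1 = 10*1 + 0 = 10.
Indeed p_0^2 - 26*q_0^2 = 25 - 26 = -1, not +1.
Check: 51^2 - 26*10^2 = 2601 - 2600 = 1, so (x, y) = (51, 10) solves the equation, and by the theorem it is the least positive solution.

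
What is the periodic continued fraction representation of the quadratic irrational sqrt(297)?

[17; (4, 3, 1, 1, 2, 1, 1, 3, 4, 34)]

Write x_i = (sqrt(297) + m_i)/d_i with (m_0, d_0) = (0, 1). a_0 = floor(sqrt(297)) = 17, since 17^2 = 289 <= 297 < 324 = 18^2.
Iterate m_{i+1} = d_i*a_i - m_i, d_{i+1} = (297 - m_{i+1}^2)/d_i, a_{i+1} = floor((a_0 + m_{i+1})/d_{i+1}):
  m_1 = 1*17 - 0 = 17, d_1 = (297 - 17^2)/1 = 8/1 = 8, a_1 = floor((17 + 17)/8) = 4.
  m_2 = 8*4 - 17 = 15, d_2 = (297 - 15^2)/8 = 72/8 = 9, a_2 = floor((17 + 15)/9) = 3.
  m_3 = 9*3 - 15 = 12, d_3 = (297 - 12^2)/9 = 153/9 = 17, a_3 = floor((17 + 12)/17) = 1.
  m_4 = 17*1 - 12 = 5, d_4 = (297 - 5^2)/17 = 272/17 = 16, a_4 = floor((17 + 5)/16) = 1.
  m_5 = 16*1 - 5 = 11, d_5 = (297 - 11^2)/16 = 176/16 = 11, a_5 = floor((17 + 11)/11) = 2.
  m_6 = 11*2 - 11 = 11, d_6 = (297 - 11^2)/11 = 176/11 = 16, a_6 = floor((17 + 11)/16) = 1.
  m_7 = 16*1 - 11 = 5, d_7 = (297 - 5^2)/16 = 272/16 = 17, a_7 = floor((17 + 5)/17) = 1.
  m_8 = 17*1 - 5 = 12, d_8 = (297 - 12^2)/17 = 153/17 = 9, a_8 = floor((17 + 12)/9) = 3.
  m_9 = 9*3 - 12 = 15, d_9 = (297 - 15^2)/9 = 72/9 = 8, a_9 = floor((17 + 15)/8) = 4.
  m_10 = 8*4 - 15 = 17, d_10 = (297 - 17^2)/8 = 8/8 = 1, a_10 = floor((17 + 17)/1) = 34.
  m_11 = 1*34 - 17 = 17, d_11 = (297 - 17^2)/1 = 8/1 = 8: (m_11, d_11) = (m_1, d_1) = (17, 8), so from here the quotients repeat a_1, ..., a_10; the period length is 10.
Hence the expansion of sqrt(297) is a_0 = 17 followed by the repeating block 4, 3, 1, 1, 2, 1, 1, 3, 4, 34 (period 10).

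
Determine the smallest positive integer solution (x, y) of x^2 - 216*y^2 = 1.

First expand sqrt(216) as a continued fraction. With x_i = (sqrt(216) + m_i)/d_i and (m_0, d_0) = (0, 1): a_0 = floor(sqrt(216)) = 14, since 14^2 = 196 <= 216 < 225 = 15^2.
Iterate m_{i+1} = d_i*a_i - m_i, d_{i+1} = (216 - m_{i+1}^2)/d_i, a_{i+1} = floor((a_0 + m_{i+1})/d_{i+1}):
  m_1 = 1*14 - 0 = 14, d_1 = (216 - 14^2)/1 = 20/1 = 20, a_1 = floor((14 + 14)/20) = 1.
  m_2 = 20*1 - 14 = 6, d_2 = (216 - 6^2)/20 = 180/20 = 9, a_2 = floor((14 + 6)/9) = 2.
  m_3 = 9*2 - 6 = 12, d_3 = (216 - 12^2)/9 = 72/9 = 8, a_3 = floor((14 + 12)/8) = 3.
  m_4 = 8*3 - 12 = 12, d_4 = (216 - 12^2)/8 = 72/8 = 9, a_4 = floor((14 + 12)/9) = 2.
  m_5 = 9*2 - 12 = 6, d_5 = (216 - 6^2)/9 = 180/9 = 20, a_5 = floor((14 + 6)/20) = 1.
  m_6 = 20*1 - 6 = 14, d_6 = (216 - 14^2)/20 = 20/20 = 1, a_6 = floor((14 + 14)/1) = 28.
  m_7 = 1*28 - 14 = 14, d_7 = (216 - 14^2)/1 = 20/1 = 20: (m_7, d_7) = (m_1, d_1) = (14, 20), so from here the quotients repeat a_1, ..., a_6; the period length is 6.
So sqrt(216) = [14; (1, 2, 3, 2, 1, 28)] with period length k = 6.
k is even, so the fundamental solution of x^2 - 216y^2 = 1 is (p_{k-1}, q_{k-1}) = (p_5, q_5); compute convergents through index 5.
Convergents (p_i = a_i*p_{i-1} + p_{i-2}, q_i = a_i*q_{i-1} + q_{i-2} with p_{-2}=0, p_{-1}=1, q_{-2}=1, q_{-1}=0):
  i=0: a_0=14, p_0 = 14*1 + 0 = 14, q_0 = 14*0 + 1 = 1.
  i=1: a_1=1, p_1 = 1*14 + 1 = 15, q_1 = 1*1 + 0 = 1.
  i=2: a_2=2, p_2 = 2*15 + 14 = 44, q_2 = 2*1 + 1 = 3.
  i=3: a_3=3, p_3 = 3*44 + 15 = 147, q_3 = 3*3 + 1 = 10.
  i=4: a_4=2, p_4 = 2*147 + 44 = 338, q_4 = 2*10 + 3 = 23.
  i=5: a_5=1, p_5 = 1*338 + 147 = 485, q_5 = 1*23 + 10 = 33.
Check: 485^2 - 216*33^2 = 235225 - 235224 = 1, so (x, y) = (485, 33) solves the equation, and by the theorem it is the least positive solution.

(x, y) = (485, 33)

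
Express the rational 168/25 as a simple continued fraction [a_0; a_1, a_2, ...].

[6; 1, 2, 1, 1, 3]

Run the Euclidean algorithm on 168 and 25; the successive quotients are the partial quotients a_0, a_1, ... (each step inverts the fractional part left over by the previous one):
  168 = 6*25 + 18, so a_0 = 6.
  25 = 1*18 + 7, so a_1 = 1.
  18 = 2*7 + 4, so a_2 = 2.
  7 = 1*4 + 3, so a_3 = 1.
  4 = 1*3 + 1, so a_4 = 1.
  3 = 3*1 + 0, so a_5 = 3.
The remainder reaches 0 after 6 divisions, so the expansion has 6 partial quotients, read off in order.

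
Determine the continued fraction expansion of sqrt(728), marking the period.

[26; (1, 52)]

Write x_i = (sqrt(728) + m_i)/d_i with (m_0, d_0) = (0, 1). a_0 = floor(sqrt(728)) = 26, since 26^2 = 676 <= 728 < 729 = 27^2.
Iterate m_{i+1} = d_i*a_i - m_i, d_{i+1} = (728 - m_{i+1}^2)/d_i, a_{i+1} = floor((a_0 + m_{i+1})/d_{i+1}):
  m_1 = 1*26 - 0 = 26, d_1 = (728 - 26^2)/1 = 52/1 = 52, a_1 = floor((26 + 26)/52) = 1.
  m_2 = 52*1 - 26 = 26, d_2 = (728 - 26^2)/52 = 52/52 = 1, a_2 = floor((26 + 26)/1) = 52.
  m_3 = 1*52 - 26 = 26, d_3 = (728 - 26^2)/1 = 52/1 = 52: (m_3, d_3) = (m_1, d_1) = (26, 52), so from here the quotients repeat a_1, a_2; the period length is 2.
Hence the expansion of sqrt(728) is a_0 = 26 followed by the repeating block 1, 52 (period 2).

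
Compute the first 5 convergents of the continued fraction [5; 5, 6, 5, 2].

Using the convergent recurrence p_i = a_i*p_{i-1} + p_{i-2}, q_i = a_i*q_{i-1} + q_{i-2} with p_{-2}=0, p_{-1}=1, q_{-2}=1, q_{-1}=0:
  i=0: a_0=5, p_0 = 5*1 + 0 = 5, q_0 = 5*0 + 1 = 1.
  i=1: a_1=5, p_1 = 5*5 + 1 = 26, q_1 = 5*1 + 0 = 5.
  i=2: a_2=6, p_2 = 6*26 + 5 = 161, q_2 = 6*5 + 1 = 31.
  i=3: a_3=5, p_3 = 5*161 + 26 = 831, q_3 = 5*31 + 5 = 160.
  i=4: a_4=2, p_4 = 2*831 + 161 = 1823, q_4 = 2*160 + 31 = 351.

5/1, 26/5, 161/31, 831/160, 1823/351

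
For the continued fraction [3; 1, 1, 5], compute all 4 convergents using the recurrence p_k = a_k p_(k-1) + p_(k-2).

3/1, 4/1, 7/2, 39/11

Using the convergent recurrence p_i = a_i*p_{i-1} + p_{i-2}, q_i = a_i*q_{i-1} + q_{i-2} with p_{-2}=0, p_{-1}=1, q_{-2}=1, q_{-1}=0:
  i=0: a_0=3, p_0 = 3*1 + 0 = 3, q_0 = 3*0 + 1 = 1.
  i=1: a_1=1, p_1 = 1*3 + 1 = 4, q_1 = 1*1 + 0 = 1.
  i=2: a_2=1, p_2 = 1*4 + 3 = 7, q_2 = 1*1 + 1 = 2.
  i=3: a_3=5, p_3 = 5*7 + 4 = 39, q_3 = 5*2 + 1 = 11.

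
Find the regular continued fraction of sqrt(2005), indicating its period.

Write x_i = (sqrt(2005) + m_i)/d_i with (m_0, d_0) = (0, 1). a_0 = floor(sqrt(2005)) = 44, since 44^2 = 1936 <= 2005 < 2025 = 45^2.
Iterate m_{i+1} = d_i*a_i - m_i, d_{i+1} = (2005 - m_{i+1}^2)/d_i, a_{i+1} = floor((a_0 + m_{i+1})/d_{i+1}):
  m_1 = 1*44 - 0 = 44, d_1 = (2005 - 44^2)/1 = 69/1 = 69, a_1 = floor((44 + 44)/69) = 1.
  m_2 = 69*1 - 44 = 25, d_2 = (2005 - 25^2)/69 = 1380/69 = 20, a_2 = floor((44 + 25)/20) = 3.
  m_3 = 20*3 - 25 = 35, d_3 = (2005 - 35^2)/20 = 780/20 = 39, a_3 = floor((44 + 35)/39) = 2.
  m_4 = 39*2 - 35 = 43, d_4 = (2005 - 43^2)/39 = 156/39 = 4, a_4 = floor((44 + 43)/4) = 21.
  m_5 = 4*21 - 43 = 41, d_5 = (2005 - 41^2)/4 = 324/4 = 81, a_5 = floor((44 + 41)/81) = 1.
  m_6 = 81*1 - 41 = 40, d_6 = (2005 - 40^2)/81 = 405/81 = 5, a_6 = floor((44 + 40)/5) = 16.
  m_7 = 5*16 - 40 = 40, d_7 = (2005 - 40^2)/5 = 405/5 = 81, a_7 = floor((44 + 40)/81) = 1.
  m_8 = 81*1 - 40 = 41, d_8 = (2005 - 41^2)/81 = 324/81 = 4, a_8 = floor((44 + 41)/4) = 21.
  m_9 = 4*21 - 41 = 43, d_9 = (2005 - 43^2)/4 = 156/4 = 39, a_9 = floor((44 + 43)/39) = 2.
  m_10 = 39*2 - 43 = 35, d_10 = (2005 - 35^2)/39 = 780/39 = 20, a_10 = floor((44 + 35)/20) = 3.
  m_11 = 20*3 - 35 = 25, d_11 = (2005 - 25^2)/20 = 1380/20 = 69, a_11 = floor((44 + 25)/69) = 1.
  m_12 = 69*1 - 25 = 44, d_12 = (2005 - 44^2)/69 = 69/69 = 1, a_12 = floor((44 + 44)/1) = 88.
  m_13 = 1*88 - 44 = 44, d_13 = (2005 - 44^2)/1 = 69/1 = 69: (m_13, d_13) = (m_1, d_1) = (44, 69), so from here the quotients repeat a_1, ..., a_12; the period length is 12.
Hence the expansion of sqrt(2005) is a_0 = 44 followed by the repeating block 1, 3, 2, 21, 1, 16, 1, 21, 2, 3, 1, 88 (period 12).

[44; (1, 3, 2, 21, 1, 16, 1, 21, 2, 3, 1, 88)]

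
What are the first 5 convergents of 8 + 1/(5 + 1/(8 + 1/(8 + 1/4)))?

Using the convergent recurrence p_i = a_i*p_{i-1} + p_{i-2}, q_i = a_i*q_{i-1} + q_{i-2} with p_{-2}=0, p_{-1}=1, q_{-2}=1, q_{-1}=0:
  i=0: a_0=8, p_0 = 8*1 + 0 = 8, q_0 = 8*0 + 1 = 1.
  i=1: a_1=5, p_1 = 5*8 + 1 = 41, q_1 = 5*1 + 0 = 5.
  i=2: a_2=8, p_2 = 8*41 + 8 = 336, q_2 = 8*5 + 1 = 41.
  i=3: a_3=8, p_3 = 8*336 + 41 = 2729, q_3 = 8*41 + 5 = 333.
  i=4: a_4=4, p_4 = 4*2729 + 336 = 11252, q_4 = 4*333 + 41 = 1373.

8/1, 41/5, 336/41, 2729/333, 11252/1373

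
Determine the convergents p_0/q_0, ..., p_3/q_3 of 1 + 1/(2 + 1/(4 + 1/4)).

1/1, 3/2, 13/9, 55/38

Using the convergent recurrence p_i = a_i*p_{i-1} + p_{i-2}, q_i = a_i*q_{i-1} + q_{i-2} with p_{-2}=0, p_{-1}=1, q_{-2}=1, q_{-1}=0:
  i=0: a_0=1, p_0 = 1*1 + 0 = 1, q_0 = 1*0 + 1 = 1.
  i=1: a_1=2, p_1 = 2*1 + 1 = 3, q_1 = 2*1 + 0 = 2.
  i=2: a_2=4, p_2 = 4*3 + 1 = 13, q_2 = 4*2 + 1 = 9.
  i=3: a_3=4, p_3 = 4*13 + 3 = 55, q_3 = 4*9 + 2 = 38.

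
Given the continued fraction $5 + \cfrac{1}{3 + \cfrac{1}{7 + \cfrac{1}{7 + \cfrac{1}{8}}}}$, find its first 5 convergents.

Using the convergent recurrence p_i = a_i*p_{i-1} + p_{i-2}, q_i = a_i*q_{i-1} + q_{i-2} with p_{-2}=0, p_{-1}=1, q_{-2}=1, q_{-1}=0:
  i=0: a_0=5, p_0 = 5*1 + 0 = 5, q_0 = 5*0 + 1 = 1.
  i=1: a_1=3, p_1 = 3*5 + 1 = 16, q_1 = 3*1 + 0 = 3.
  i=2: a_2=7, p_2 = 7*16 + 5 = 117, q_2 = 7*3 + 1 = 22.
  i=3: a_3=7, p_3 = 7*117 + 16 = 835, q_3 = 7*22 + 3 = 157.
  i=4: a_4=8, p_4 = 8*835 + 117 = 6797, q_4 = 8*157 + 22 = 1278.

5/1, 16/3, 117/22, 835/157, 6797/1278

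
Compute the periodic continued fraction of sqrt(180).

[13; (2, 2, 2, 26)]

Write x_i = (sqrt(180) + m_i)/d_i with (m_0, d_0) = (0, 1). a_0 = floor(sqrt(180)) = 13, since 13^2 = 169 <= 180 < 196 = 14^2.
Iterate m_{i+1} = d_i*a_i - m_i, d_{i+1} = (180 - m_{i+1}^2)/d_i, a_{i+1} = floor((a_0 + m_{i+1})/d_{i+1}):
  m_1 = 1*13 - 0 = 13, d_1 = (180 - 13^2)/1 = 11/1 = 11, a_1 = floor((13 + 13)/11) = 2.
  m_2 = 11*2 - 13 = 9, d_2 = (180 - 9^2)/11 = 99/11 = 9, a_2 = floor((13 + 9)/9) = 2.
  m_3 = 9*2 - 9 = 9, d_3 = (180 - 9^2)/9 = 99/9 = 11, a_3 = floor((13 + 9)/11) = 2.
  m_4 = 11*2 - 9 = 13, d_4 = (180 - 13^2)/11 = 11/11 = 1, a_4 = floor((13 + 13)/1) = 26.
  m_5 = 1*26 - 13 = 13, d_5 = (180 - 13^2)/1 = 11/1 = 11: (m_5, d_5) = (m_1, d_1) = (13, 11), so from here the quotients repeat a_1, ..., a_4; the period length is 4.
Hence the expansion of sqrt(180) is a_0 = 13 followed by the repeating block 2, 2, 2, 26 (period 4).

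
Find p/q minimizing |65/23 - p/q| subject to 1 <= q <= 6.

17/6

Expand x = 65/23 as a continued fraction with the Euclidean algorithm:
  65 = 2*23 + 19, so a_0 = 2.
  23 = 1*19 + 4, so a_1 = 1.
  19 = 4*4 + 3, so a_2 = 4.
  4 = 1*3 + 1, so a_3 = 1.
  3 = 3*1 + 0, so a_4 = 3.
so x = [2; 1, 4, 1, 3].
Convergents (p_i = a_i*p_{i-1} + p_{i-2}, q_i = a_i*q_{i-1} + q_{i-2} with p_{-2}=0, p_{-1}=1, q_{-2}=1, q_{-1}=0), until the denominator exceeds 6:
  i=0: a_0=2, p_0 = 2*1 + 0 = 2, q_0 = 2*0 + 1 = 1.
  i=1: a_1=1, p_1 = 1*2 + 1 = 3, q_1 = 1*1 + 0 = 1.
  i=2: a_2=4, p_2 = 4*3 + 2 = 14, q_2 = 4*1 + 1 = 5.
  i=3: a_3=1, p_3 = 1*14 + 3 = 17, q_3 = 1*5 + 1 = 6.
  i=4: a_4=3, p_4 = 3*17 + 14 = 65, q_4 = 3*6 + 5 = 23.
q_4 = 23 > 6, so the last convergent with denominator <= 6 is p_3/q_3 = 17/6.
The closest fraction with denominator <= 6 is either p_3/q_3 or the intermediate fraction (k*p_3 + p_2)/(k*q_3 + q_2) with the largest k >= 1 whose denominator stays <= 6; these approach x as k grows, and every other convergent or intermediate fraction in range is farther away.
Largest k: floor((6 - q_2)/q_3) = floor((6 - 5)/6) = 0.
Since k = 0, no intermediate fraction beyond p_3/q_3 has denominator <= 6, so the convergent 17/6 is the closest (its error is |65*6 - 17*23|/(23*6) = 1/138).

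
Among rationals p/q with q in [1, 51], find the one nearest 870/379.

Expand x = 870/379 as a continued fraction with the Euclidean algorithm:
  870 = 2*379 + 112, so a_0 = 2.
  379 = 3*112 + 43, so a_1 = 3.
  112 = 2*43 + 26, so a_2 = 2.
  43 = 1*26 + 17, so a_3 = 1.
  26 = 1*17 + 9, so a_4 = 1.
  17 = 1*9 + 8, so a_5 = 1.
  9 = 1*8 + 1, so a_6 = 1.
  8 = 8*1 + 0, so a_7 = 8.
so x = [2; 3, 2, 1, 1, 1, 1, 8].
Convergents (p_i = a_i*p_{i-1} + p_{i-2}, q_i = a_i*q_{i-1} + q_{i-2} with p_{-2}=0, p_{-1}=1, q_{-2}=1, q_{-1}=0), until the denominator exceeds 51:
  i=0: a_0=2, p_0 = 2*1 + 0 = 2, q_0 = 2*0 + 1 = 1.
  i=1: a_1=3, p_1 = 3*2 + 1 = 7, q_1 = 3*1 + 0 = 3.
  i=2: a_2=2, p_2 = 2*7 + 2 = 16, q_2 = 2*3 + 1 = 7.
  i=3: a_3=1, p_3 = 1*16 + 7 = 23, q_3 = 1*7 + 3 = 10.
  i=4: a_4=1, p_4 = 1*23 + 16 = 39, q_4 = 1*10 + 7 = 17.
  i=5: a_5=1, p_5 = 1*39 + 23 = 62, q_5 = 1*17 + 10 = 27.
  i=6: a_6=1, p_6 = 1*62 + 39 = 101, q_6 = 1*27 + 17 = 44.
  i=7: a_7=8, p_7 = 8*101 + 62 = 870, q_7 = 8*44 + 27 = 379.
q_7 = 379 > 51, so the last convergent with denominator <= 51 is p_6/q_6 = 101/44.
The closest fraction with denominator <= 51 is either p_6/q_6 or the intermediate fraction (k*p_6 + p_5)/(k*q_6 + q_5) with the largest k >= 1 whose denominator stays <= 51; these approach x as k grows, and every other convergent or intermediate fraction in range is farther away.
Largest k: floor((51 - q_5)/q_6) = floor((51 - 27)/44) = 0.
Since k = 0, no intermediate fraction beyond p_6/q_6 has denominator <= 51, so the convergent 101/44 is the closest (its error is |870*44 - 101*379|/(379*44) = 1/16676).

101/44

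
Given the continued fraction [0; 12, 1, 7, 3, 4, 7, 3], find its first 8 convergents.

0/1, 1/12, 1/13, 8/103, 25/322, 108/1391, 781/10059, 2451/31568

Using the convergent recurrence p_i = a_i*p_{i-1} + p_{i-2}, q_i = a_i*q_{i-1} + q_{i-2} with p_{-2}=0, p_{-1}=1, q_{-2}=1, q_{-1}=0:
  i=0: a_0=0, p_0 = 0*1 + 0 = 0, q_0 = 0*0 + 1 = 1.
  i=1: a_1=12, p_1 = 12*0 + 1 = 1, q_1 = 12*1 + 0 = 12.
  i=2: a_2=1, p_2 = 1*1 + 0 = 1, q_2 = 1*12 + 1 = 13.
  i=3: a_3=7, p_3 = 7*1 + 1 = 8, q_3 = 7*13 + 12 = 103.
  i=4: a_4=3, p_4 = 3*8 + 1 = 25, q_4 = 3*103 + 13 = 322.
  i=5: a_5=4, p_5 = 4*25 + 8 = 108, q_5 = 4*322 + 103 = 1391.
  i=6: a_6=7, p_6 = 7*108 + 25 = 781, q_6 = 7*1391 + 322 = 10059.
  i=7: a_7=3, p_7 = 3*781 + 108 = 2451, q_7 = 3*10059 + 1391 = 31568.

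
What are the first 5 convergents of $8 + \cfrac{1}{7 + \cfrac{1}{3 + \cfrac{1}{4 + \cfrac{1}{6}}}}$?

8/1, 57/7, 179/22, 773/95, 4817/592

Using the convergent recurrence p_i = a_i*p_{i-1} + p_{i-2}, q_i = a_i*q_{i-1} + q_{i-2} with p_{-2}=0, p_{-1}=1, q_{-2}=1, q_{-1}=0:
  i=0: a_0=8, p_0 = 8*1 + 0 = 8, q_0 = 8*0 + 1 = 1.
  i=1: a_1=7, p_1 = 7*8 + 1 = 57, q_1 = 7*1 + 0 = 7.
  i=2: a_2=3, p_2 = 3*57 + 8 = 179, q_2 = 3*7 + 1 = 22.
  i=3: a_3=4, p_3 = 4*179 + 57 = 773, q_3 = 4*22 + 7 = 95.
  i=4: a_4=6, p_4 = 6*773 + 179 = 4817, q_4 = 6*95 + 22 = 592.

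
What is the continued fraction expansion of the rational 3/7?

[0; 2, 3]

Run the Euclidean algorithm on 3 and 7; the successive quotients are the partial quotients a_0, a_1, ... (each step inverts the fractional part left over by the previous one):
  3 = 0*7 + 3, so a_0 = 0.
  7 = 2*3 + 1, so a_1 = 2.
  3 = 3*1 + 0, so a_2 = 3.
The remainder reaches 0 after 3 divisions, so the expansion has 3 partial quotients, read off in order.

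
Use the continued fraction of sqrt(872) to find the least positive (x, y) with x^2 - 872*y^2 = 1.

(x, y) = (126003, 4267)

First expand sqrt(872) as a continued fraction. With x_i = (sqrt(872) + m_i)/d_i and (m_0, d_0) = (0, 1): a_0 = floor(sqrt(872)) = 29, since 29^2 = 841 <= 872 < 900 = 30^2.
Iterate m_{i+1} = d_i*a_i - m_i, d_{i+1} = (872 - m_{i+1}^2)/d_i, a_{i+1} = floor((a_0 + m_{i+1})/d_{i+1}):
  m_1 = 1*29 - 0 = 29, d_1 = (872 - 29^2)/1 = 31/1 = 31, a_1 = floor((29 + 29)/31) = 1.
  m_2 = 31*1 - 29 = 2, d_2 = (872 - 2^2)/31 = 868/31 = 28, a_2 = floor((29 + 2)/28) = 1.
  m_3 = 28*1 - 2 = 26, d_3 = (872 - 26^2)/28 = 196/28 = 7, a_3 = floor((29 + 26)/7) = 7.
  m_4 = 7*7 - 26 = 23, d_4 = (872 - 23^2)/7 = 343/7 = 49, a_4 = floor((29 + 23)/49) = 1.
  m_5 = 49*1 - 23 = 26, d_5 = (872 - 26^2)/49 = 196/49 = 4, a_5 = floor((29 + 26)/4) = 13.
  m_6 = 4*13 - 26 = 26, d_6 = (872 - 26^2)/4 = 196/4 = 49, a_6 = floor((29 + 26)/49) = 1.
  m_7 = 49*1 - 26 = 23, d_7 = (872 - 23^2)/49 = 343/49 = 7, a_7 = floor((29 + 23)/7) = 7.
  m_8 = 7*7 - 23 = 26, d_8 = (872 - 26^2)/7 = 196/7 = 28, a_8 = floor((29 + 26)/28) = 1.
  m_9 = 28*1 - 26 = 2, d_9 = (872 - 2^2)/28 = 868/28 = 31, a_9 = floor((29 + 2)/31) = 1.
  m_10 = 31*1 - 2 = 29, d_10 = (872 - 29^2)/31 = 31/31 = 1, a_10 = floor((29 + 29)/1) = 58.
  m_11 = 1*58 - 29 = 29, d_11 = (872 - 29^2)/1 = 31/1 = 31: (m_11, d_11) = (m_1, d_1) = (29, 31), so from here the quotients repeat a_1, ..., a_10; the period length is 10.
So sqrt(872) = [29; (1, 1, 7, 1, 13, 1, 7, 1, 1, 58)] with period length k = 10.
k is even, so the fundamental solution of x^2 - 872y^2 = 1 is (p_{k-1}, q_{k-1}) = (p_9, q_9); compute convergents through index 9.
Convergents (p_i = a_i*p_{i-1} + p_{i-2}, q_i = a_i*q_{i-1} + q_{i-2} with p_{-2}=0, p_{-1}=1, q_{-2}=1, q_{-1}=0):
  i=0: a_0=29, p_0 = 29*1 + 0 = 29, q_0 = 29*0 + 1 = 1.
  i=1: a_1=1, p_1 = 1*29 + 1 = 30, q_1 = 1*1 + 0 = 1.
  i=2: a_2=1, p_2 = 1*30 + 29 = 59, q_2 = 1*1 + 1 = 2.
  i=3: a_3=7, p_3 = 7*59 + 30 = 443, q_3 = 7*2 + 1 = 15.
  i=4: a_4=1, p_4 = 1*443 + 59 = 502, q_4 = 1*15 + 2 = 17.
  i=5: a_5=13, p_5 = 13*502 + 443 = 6969, q_5 = 13*17 + 15 = 236.
  i=6: a_6=1, p_6 = 1*6969 + 502 = 7471, q_6 = 1*236 + 17 = 253.
  i=7: a_7=7, p_7 = 7*7471 + 6969 = 59266, q_7 = 7*253 + 236 = 2007.
  i=8: a_8=1, p_8 = 1*59266 + 7471 = 66737, q_8 = 1*2007 + 253 = 2260.
  i=9: a_9=1, p_9 = 1*66737 + 59266 = 126003, q_9 = 1*2260 + 2007 = 4267.
Check: 126003^2 - 872*4267^2 = 15876756009 - 15876756008 = 1, so (x, y) = (126003, 4267) solves the equation, and by the theorem it is the least positive solution.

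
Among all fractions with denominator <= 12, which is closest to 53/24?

Expand x = 53/24 as a continued fraction with the Euclidean algorithm:
  53 = 2*24 + 5, so a_0 = 2.
  24 = 4*5 + 4, so a_1 = 4.
  5 = 1*4 + 1, so a_2 = 1.
  4 = 4*1 + 0, so a_3 = 4.
so x = [2; 4, 1, 4].
Convergents (p_i = a_i*p_{i-1} + p_{i-2}, q_i = a_i*q_{i-1} + q_{i-2} with p_{-2}=0, p_{-1}=1, q_{-2}=1, q_{-1}=0), until the denominator exceeds 12:
  i=0: a_0=2, p_0 = 2*1 + 0 = 2, q_0 = 2*0 + 1 = 1.
  i=1: a_1=4, p_1 = 4*2 + 1 = 9, q_1 = 4*1 + 0 = 4.
  i=2: a_2=1, p_2 = 1*9 + 2 = 11, q_2 = 1*4 + 1 = 5.
  i=3: a_3=4, p_3 = 4*11 + 9 = 53, q_3 = 4*5 + 4 = 24.
q_3 = 24 > 12, so the last convergent with denominator <= 12 is p_2/q_2 = 11/5.
The closest fraction with denominator <= 12 is either p_2/q_2 or the intermediate fraction (k*p_2 + p_1)/(k*q_2 + q_1) with the largest k >= 1 whose denominator stays <= 12; these approach x as k grows, and every other convergent or intermediate fraction in range is farther away.
Largest k: floor((12 - q_1)/q_2) = floor((12 - 4)/5) = 1.
That gives (1*11 + 9)/(1*5 + 4) = 20/9.
Compare the errors: |x - 11/5| = |53*5 - 11*24|/(24*5) = 1/120, and |x - 20/9| = |53*9 - 20*24|/(24*9) = 3/216.
Cross-multiplying, 1*216 = 216 < 360 = 3*120, so 1/120 is smaller: the convergent 11/5 is closer to x than 20/9.

11/5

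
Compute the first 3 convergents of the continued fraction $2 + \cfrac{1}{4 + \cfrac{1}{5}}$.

2/1, 9/4, 47/21

Using the convergent recurrence p_i = a_i*p_{i-1} + p_{i-2}, q_i = a_i*q_{i-1} + q_{i-2} with p_{-2}=0, p_{-1}=1, q_{-2}=1, q_{-1}=0:
  i=0: a_0=2, p_0 = 2*1 + 0 = 2, q_0 = 2*0 + 1 = 1.
  i=1: a_1=4, p_1 = 4*2 + 1 = 9, q_1 = 4*1 + 0 = 4.
  i=2: a_2=5, p_2 = 5*9 + 2 = 47, q_2 = 5*4 + 1 = 21.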